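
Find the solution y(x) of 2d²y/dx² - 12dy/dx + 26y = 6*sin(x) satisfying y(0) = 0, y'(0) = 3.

Divide through by 2: y'' - 6y' + 13y = 3*sin(x).
Characteristic equation r² - 6r + 13 = 0 has discriminant (-6)² - 4·(13) = -16 < 0, so r = 3 ± 2i.
Hence y_h = C1*cos(2*x)*exp(3*x) + C2*exp(3*x)*sin(2*x).
Try y_p = A*cos(x) + B*sin(x). Substituting and equating the coefficients of cos(x) and sin(x) gives A = 1/10, B = 1/5, so y_p = sin(x)/5 + cos(x)/10.
General solution: y = sin(x)/5 + cos(x)/10 + C1*cos(2*x)*exp(3*x) + C2*exp(3*x)*sin(2*x).
Apply the initial conditions: y(0) = 1/10 + C1 = 0 and y'(0) = 1/5 + 2*C2 + 3*C1 = 3. Solving gives C1 = -1/10, C2 = 31/20.

y = sin(x)/5 + cos(x)/10 - cos(2*x)*exp(3*x)/10 + 31*exp(3*x)*sin(2*x)/20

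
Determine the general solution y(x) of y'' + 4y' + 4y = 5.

y = 5/4 + C1*exp(-2*x) + C2*x*exp(-2*x)

Characteristic equation r² + 4r + 4 = 0 has discriminant (4)² - 4·(4) = 0, so r = -2 is a repeated root.
Hence y_h = (C1 + C2*x)*exp(-2*x).
For the particular solution try y_p = A0. Substituting and matching coefficients of each power of x gives A0 = 5/4, so y_p = 5/4.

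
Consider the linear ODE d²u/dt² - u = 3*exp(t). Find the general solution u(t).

Characteristic equation r² - 1 = 0 factors as (r + 1)(r - 1) = 0, so r = -1, 1.
Hence u_h = C1*exp(-t) + C2*exp(t).
Since exp(t) solves the homogeneous equation (r = 1 is a root of multiplicity 1), multiply the trial by t. Try u_p = A*t*exp(t). Substituting into the equation and dividing by exp(t) gives A = 3/2, so u_p = 3*t*exp(t)/2.

u = C1*exp(-t) + C2*exp(t) + 3*t*exp(t)/2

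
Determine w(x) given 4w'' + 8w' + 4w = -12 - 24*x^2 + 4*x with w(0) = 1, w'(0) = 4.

Divide through by 4: w'' + 2w' + w = -3 + x - 6*x^2.
Characteristic equation r² + 2r + 1 = 0 has discriminant (2)² - 4·(1) = 0, so r = -1 is a repeated root.
Hence w_h = (C1 + C2*x)*exp(-x).
For the particular solution try w_p = A0 + A1*x + A2*x^2. Substituting and matching coefficients of each power of x gives A0 = -41, A1 = 25, A2 = -6, so w_p = -41 - 6*x^2 + 25*x.
General solution: w = -41 - 6*x^2 + 25*x + C1*exp(-x) + C2*x*exp(-x).
Apply the initial conditions: w(0) = -41 + C1 = 1 and w'(0) = 25 + C2 - C1 = 4. Solving gives C1 = 42, C2 = 21.

w = -41 - 6*x**2 + 25*x + 42*exp(-x) + 21*x*exp(-x)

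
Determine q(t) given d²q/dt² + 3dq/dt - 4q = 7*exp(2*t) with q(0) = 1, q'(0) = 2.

Characteristic equation r² + 3r - 4 = 0 factors as (r - 1)(r + 4) = 0, so r = 1, -4.
Hence q_h = C1*exp(t) + C2*exp(-4*t).
Try q_p = A*exp(2*t). Substituting into the equation and dividing by exp(2*t) gives A = 7/6, so q_p = 7*exp(2*t)/6.
General solution: q = 7*exp(2*t)/6 + C1*exp(t) + C2*exp(-4*t).
Apply the initial conditions: q(0) = 7/6 + C1 + C2 = 1 and q'(0) = 7/3 + C1 - 4*C2 = 2. Solving gives C1 = -1/5, C2 = 1/30.

q = -exp(t)/5 + exp(-4*t)/30 + 7*exp(2*t)/6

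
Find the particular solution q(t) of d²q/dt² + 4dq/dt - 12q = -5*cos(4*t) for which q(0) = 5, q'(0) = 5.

Characteristic equation r² + 4r - 12 = 0 factors as (r + 6)(r - 2) = 0, so r = -6, 2.
Hence q_h = C1*exp(-6*t) + C2*exp(2*t).
Try q_p = A*cos(4*t) + B*sin(4*t). Substituting and equating the coefficients of cos(4t) and sin(4t) gives A = 7/52, B = -1/13, so q_p = -sin(4*t)/13 + 7*cos(4*t)/52.
General solution: q = -sin(4*t)/13 + 7*cos(4*t)/52 + C1*exp(-6*t) + C2*exp(2*t).
Apply the initial conditions: q(0) = 7/52 + C1 + C2 = 5 and q'(0) = -4/13 - 6*C1 + 2*C2 = 5. Solving gives C1 = 115/208, C2 = 69/16.

q = -sin(4*t)/13 + 7*cos(4*t)/52 + 69*exp(2*t)/16 + 115*exp(-6*t)/208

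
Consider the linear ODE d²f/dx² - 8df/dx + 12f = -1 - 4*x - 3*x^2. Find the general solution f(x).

f = -35/72 - 2*x/3 - x**2/4 + C1*exp(2*x) + C2*exp(6*x)

Characteristic equation r² - 8r + 12 = 0 factors as (r - 2)(r - 6) = 0, so r = 2, 6.
Hence f_h = C1*exp(2*x) + C2*exp(6*x).
For the particular solution try f_p = A0 + A1*x + A2*x^2. Substituting and matching coefficients of each power of x gives A0 = -35/72, A1 = -2/3, A2 = -1/4, so f_p = -35/72 - 2*x/3 - x^2/4.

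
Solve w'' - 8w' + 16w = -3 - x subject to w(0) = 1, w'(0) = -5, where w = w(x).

w = -7/32 - x/16 + 39*exp(4*x)/32 - 157*x*exp(4*x)/16

Characteristic equation r² - 8r + 16 = 0 has discriminant (-8)² - 4·(16) = 0, so r = 4 is a repeated root.
Hence w_h = (C1 + C2*x)*exp(4*x).
For the particular solution try w_p = A0 + A1*x. Substituting and matching coefficients of each power of x gives A0 = -7/32, A1 = -1/16, so w_p = -7/32 - x/16.
General solution: w = -7/32 - x/16 + C1*exp(4*x) + C2*x*exp(4*x).
Apply the initial conditions: w(0) = -7/32 + C1 = 1 and w'(0) = -1/16 + C2 + 4*C1 = -5. Solving gives C1 = 39/32, C2 = -157/16.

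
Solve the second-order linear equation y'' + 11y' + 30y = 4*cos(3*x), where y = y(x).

y = 14*cos(3*x)/255 + 22*sin(3*x)/255 + C1*exp(-6*x) + C2*exp(-5*x)

Characteristic equation r² + 11r + 30 = 0 factors as (r + 6)(r + 5) = 0, so r = -6, -5.
Hence y_h = C1*exp(-6*x) + C2*exp(-5*x).
Try y_p = A*cos(3*x) + B*sin(3*x). Substituting and equating the coefficients of cos(3x) and sin(3x) gives A = 14/255, B = 22/255, so y_p = 14*cos(3*x)/255 + 22*sin(3*x)/255.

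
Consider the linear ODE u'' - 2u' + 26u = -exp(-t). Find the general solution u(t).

Characteristic equation r² - 2r + 26 = 0 has discriminant (-2)² - 4·(26) = -100 < 0, so r = 1 ± 5i.
Hence u_h = C1*cos(5*t)*exp(t) + C2*exp(t)*sin(5*t).
Try u_p = A*exp(-t). Substituting into the equation and dividing by exp(-t) gives A = -1/29, so u_p = -exp(-t)/29.

u = -exp(-t)/29 + C1*cos(5*t)*exp(t) + C2*exp(t)*sin(5*t)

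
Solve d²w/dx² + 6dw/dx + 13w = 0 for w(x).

w = C1*cos(2*x)*exp(-3*x) + C2*exp(-3*x)*sin(2*x)

Characteristic equation r² + 6r + 13 = 0 has discriminant (6)² - 4·(13) = -16 < 0, so r = -3 ± 2i.
Hence w_h = C1*cos(2*x)*exp(-3*x) + C2*exp(-3*x)*sin(2*x).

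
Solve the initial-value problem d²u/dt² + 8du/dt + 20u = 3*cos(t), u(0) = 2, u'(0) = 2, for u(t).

Characteristic equation r² + 8r + 20 = 0 has discriminant (8)² - 4·(20) = -16 < 0, so r = -4 ± 2i.
Hence u_h = C1*cos(2*t)*exp(-4*t) + C2*exp(-4*t)*sin(2*t).
Try u_p = A*cos(t) + B*sin(t). Substituting and equating the coefficients of cos(t) and sin(t) gives A = 57/425, B = 24/425, so u_p = 24*sin(t)/425 + 57*cos(t)/425.
General solution: u = 24*sin(t)/425 + 57*cos(t)/425 + C1*cos(2*t)*exp(-4*t) + C2*exp(-4*t)*sin(2*t).
Apply the initial conditions: u(0) = 57/425 + C1 = 2 and u'(0) = 24/425 - 4*C1 + 2*C2 = 2. Solving gives C1 = 793/425, C2 = 1999/425.

u = 24*sin(t)/425 + 57*cos(t)/425 + 793*cos(2*t)*exp(-4*t)/425 + 1999*exp(-4*t)*sin(2*t)/425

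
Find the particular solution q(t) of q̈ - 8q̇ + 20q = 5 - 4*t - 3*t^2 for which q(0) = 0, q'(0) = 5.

q = 137/1000 - 8*t/25 - 3*t**2/20 - 137*cos(2*t)*exp(4*t)/1000 + 1467*exp(4*t)*sin(2*t)/500

Characteristic equation r² - 8r + 20 = 0 has discriminant (-8)² - 4·(20) = -16 < 0, so r = 4 ± 2i.
Hence q_h = C1*cos(2*t)*exp(4*t) + C2*exp(4*t)*sin(2*t).
For the particular solution try q_p = A0 + A1*t + A2*t^2. Substituting and matching coefficients of each power of t gives A0 = 137/1000, A1 = -8/25, A2 = -3/20, so q_p = 137/1000 - 8*t/25 - 3*t^2/20.
General solution: q = 137/1000 - 8*t/25 - 3*t^2/20 + C1*cos(2*t)*exp(4*t) + C2*exp(4*t)*sin(2*t).
Apply the initial conditions: q(0) = 137/1000 + C1 = 0 and q'(0) = -8/25 + 2*C2 + 4*C1 = 5. Solving gives C1 = -137/1000, C2 = 1467/500.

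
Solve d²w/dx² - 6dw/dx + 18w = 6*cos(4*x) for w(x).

Characteristic equation r² - 6r + 18 = 0 has discriminant (-6)² - 4·(18) = -36 < 0, so r = 3 ± 3i.
Hence w_h = C1*cos(3*x)*exp(3*x) + C2*exp(3*x)*sin(3*x).
Try w_p = A*cos(4*x) + B*sin(4*x). Substituting and equating the coefficients of cos(4x) and sin(4x) gives A = 3/145, B = -36/145, so w_p = -36*sin(4*x)/145 + 3*cos(4*x)/145.

w = -36*sin(4*x)/145 + 3*cos(4*x)/145 + C1*cos(3*x)*exp(3*x) + C2*exp(3*x)*sin(3*x)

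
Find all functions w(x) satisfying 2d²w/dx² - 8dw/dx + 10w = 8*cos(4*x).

Divide through by 2: w'' - 4w' + 5w = 4*cos(4*x).
Characteristic equation r² - 4r + 5 = 0 has discriminant (-4)² - 4·(5) = -4 < 0, so r = 2 ± i.
Hence w_h = C1*cos(x)*exp(2*x) + C2*exp(2*x)*sin(x).
Try w_p = A*cos(4*x) + B*sin(4*x). Substituting and equating the coefficients of cos(4x) and sin(4x) gives A = -44/377, B = -64/377, so w_p = -64*sin(4*x)/377 - 44*cos(4*x)/377.

w = -64*sin(4*x)/377 - 44*cos(4*x)/377 + C1*cos(x)*exp(2*x) + C2*exp(2*x)*sin(x)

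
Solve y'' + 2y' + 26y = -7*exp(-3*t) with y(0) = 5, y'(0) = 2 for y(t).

Characteristic equation r² + 2r + 26 = 0 has discriminant (2)² - 4·(26) = -100 < 0, so r = -1 ± 5i.
Hence y_h = C1*cos(5*t)*exp(-t) + C2*exp(-t)*sin(5*t).
Try y_p = A*exp(-3*t). Substituting into the equation and dividing by exp(-3*t) gives A = -7/29, so y_p = -7*exp(-3*t)/29.
General solution: y = -7*exp(-3*t)/29 + C1*cos(5*t)*exp(-t) + C2*exp(-t)*sin(5*t).
Apply the initial conditions: y(0) = -7/29 + C1 = 5 and y'(0) = 21/29 - C1 + 5*C2 = 2. Solving gives C1 = 152/29, C2 = 189/145.

y = -7*exp(-3*t)/29 + 152*cos(5*t)*exp(-t)/29 + 189*exp(-t)*sin(5*t)/145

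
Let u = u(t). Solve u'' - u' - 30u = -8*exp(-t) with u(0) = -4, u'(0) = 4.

u = -120*exp(6*t)/77 - 30*exp(-5*t)/11 + 2*exp(-t)/7

Characteristic equation r² - r - 30 = 0 factors as (r + 5)(r - 6) = 0, so r = -5, 6.
Hence u_h = C1*exp(-5*t) + C2*exp(6*t).
Try u_p = A*exp(-t). Substituting into the equation and dividing by exp(-t) gives A = 2/7, so u_p = 2*exp(-t)/7.
General solution: u = 2*exp(-t)/7 + C1*exp(-5*t) + C2*exp(6*t).
Apply the initial conditions: u(0) = 2/7 + C1 + C2 = -4 and u'(0) = -2/7 - 5*C1 + 6*C2 = 4. Solving gives C1 = -30/11, C2 = -120/77.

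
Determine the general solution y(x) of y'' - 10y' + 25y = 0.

y = C1*exp(5*x) + C2*x*exp(5*x)

Characteristic equation r² - 10r + 25 = 0 has discriminant (-10)² - 4·(25) = 0, so r = 5 is a repeated root.
Hence y_h = (C1 + C2*x)*exp(5*x).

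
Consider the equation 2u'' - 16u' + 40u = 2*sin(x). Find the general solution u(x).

Divide through by 2: u'' - 8u' + 20u = sin(x).
Characteristic equation r² - 8r + 20 = 0 has discriminant (-8)² - 4·(20) = -16 < 0, so r = 4 ± 2i.
Hence u_h = C1*cos(2*x)*exp(4*x) + C2*exp(4*x)*sin(2*x).
Try u_p = A*cos(x) + B*sin(x). Substituting and equating the coefficients of cos(x) and sin(x) gives A = 8/425, B = 19/425, so u_p = 8*cos(x)/425 + 19*sin(x)/425.

u = 8*cos(x)/425 + 19*sin(x)/425 + C1*cos(2*x)*exp(4*x) + C2*exp(4*x)*sin(2*x)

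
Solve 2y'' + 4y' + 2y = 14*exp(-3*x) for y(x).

y = 7*exp(-3*x)/4 + C1*exp(-x) + C2*x*exp(-x)

Divide through by 2: y'' + 2y' + y = 7*exp(-3*x).
Characteristic equation r² + 2r + 1 = 0 has discriminant (2)² - 4·(1) = 0, so r = -1 is a repeated root.
Hence y_h = (C1 + C2*x)*exp(-x).
Try y_p = A*exp(-3*x). Substituting into the equation and dividing by exp(-3*x) gives A = 7/4, so y_p = 7*exp(-3*x)/4.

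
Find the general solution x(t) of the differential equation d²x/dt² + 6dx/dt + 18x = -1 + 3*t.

Characteristic equation r² + 6r + 18 = 0 has discriminant (6)² - 4·(18) = -36 < 0, so r = -3 ± 3i.
Hence x_h = C1*cos(3*t)*exp(-3*t) + C2*exp(-3*t)*sin(3*t).
For the particular solution try x_p = A0 + A1*t. Substituting and matching coefficients of each power of t gives A0 = -1/9, A1 = 1/6, so x_p = -1/9 + t/6.

x = -1/9 + t/6 + C1*cos(3*t)*exp(-3*t) + C2*exp(-3*t)*sin(3*t)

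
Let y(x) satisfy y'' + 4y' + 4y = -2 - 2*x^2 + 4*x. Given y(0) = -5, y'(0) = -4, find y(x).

y = -9/4 + 2*x - 11*exp(-2*x)/4 - x**2/2 - 23*x*exp(-2*x)/2

Characteristic equation r² + 4r + 4 = 0 has discriminant (4)² - 4·(4) = 0, so r = -2 is a repeated root.
Hence y_h = (C1 + C2*x)*exp(-2*x).
For the particular solution try y_p = A0 + A1*x + A2*x^2. Substituting and matching coefficients of each power of x gives A0 = -9/4, A1 = 2, A2 = -1/2, so y_p = -9/4 + 2*x - x^2/2.
General solution: y = -9/4 + 2*x - x^2/2 + C1*exp(-2*x) + C2*x*exp(-2*x).
Apply the initial conditions: y(0) = -9/4 + C1 = -5 and y'(0) = 2 + C2 - 2*C1 = -4. Solving gives C1 = -11/4, C2 = -23/2.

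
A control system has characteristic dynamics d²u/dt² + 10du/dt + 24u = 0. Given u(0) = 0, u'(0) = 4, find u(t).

u = -2*exp(-6*t) + 2*exp(-4*t)

Characteristic equation r² + 10r + 24 = 0 factors as (r + 6)(r + 4) = 0, so r = -6, -4.
Hence u_h = C1*exp(-6*t) + C2*exp(-4*t).
Apply the initial conditions: u(0) = C1 + C2 = 0 and u'(0) = -6*C1 - 4*C2 = 4. Solving gives C1 = -2, C2 = 2.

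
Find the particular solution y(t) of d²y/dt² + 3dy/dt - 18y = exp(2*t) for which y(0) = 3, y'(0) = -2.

Characteristic equation r² + 3r - 18 = 0 factors as (r - 3)(r + 6) = 0, so r = 3, -6.
Hence y_h = C1*exp(3*t) + C2*exp(-6*t).
Try y_p = A*exp(2*t). Substituting into the equation and dividing by exp(2*t) gives A = -1/8, so y_p = -exp(2*t)/8.
General solution: y = -exp(2*t)/8 + C1*exp(3*t) + C2*exp(-6*t).
Apply the initial conditions: y(0) = -1/8 + C1 + C2 = 3 and y'(0) = -1/4 - 6*C2 + 3*C1 = -2. Solving gives C1 = 17/9, C2 = 89/72.

y = -exp(2*t)/8 + 17*exp(3*t)/9 + 89*exp(-6*t)/72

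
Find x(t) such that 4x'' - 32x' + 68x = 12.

x = 3/17 + C1*cos(t)*exp(4*t) + C2*exp(4*t)*sin(t)

Divide through by 4: x'' - 8x' + 17x = 3.
Characteristic equation r² - 8r + 17 = 0 has discriminant (-8)² - 4·(17) = -4 < 0, so r = 4 ± i.
Hence x_h = C1*cos(t)*exp(4*t) + C2*exp(4*t)*sin(t).
For the particular solution try x_p = A0. Substituting and matching coefficients of each power of t gives A0 = 3/17, so x_p = 3/17.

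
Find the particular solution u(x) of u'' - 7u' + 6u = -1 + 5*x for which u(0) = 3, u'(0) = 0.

u = 29/36 - 109*exp(6*x)/180 + 5*x/6 + 14*exp(x)/5

Characteristic equation r² - 7r + 6 = 0 factors as (r - 1)(r - 6) = 0, so r = 1, 6.
Hence u_h = C1*exp(x) + C2*exp(6*x).
For the particular solution try u_p = A0 + A1*x. Substituting and matching coefficients of each power of x gives A0 = 29/36, A1 = 5/6, so u_p = 29/36 + 5*x/6.
General solution: u = 29/36 + 5*x/6 + C1*exp(x) + C2*exp(6*x).
Apply the initial conditions: u(0) = 29/36 + C1 + C2 = 3 and u'(0) = 5/6 + C1 + 6*C2 = 0. Solving gives C1 = 14/5, C2 = -109/180.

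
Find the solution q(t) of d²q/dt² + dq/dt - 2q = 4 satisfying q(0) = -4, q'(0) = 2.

Characteristic equation r² + r - 2 = 0 factors as (r - 1)(r + 2) = 0, so r = 1, -2.
Hence q_h = C1*exp(t) + C2*exp(-2*t).
For the particular solution try q_p = A0. Substituting and matching coefficients of each power of t gives A0 = -2, so q_p = -2.
General solution: q = -2 + C1*exp(t) + C2*exp(-2*t).
Apply the initial conditions: q(0) = -2 + C1 + C2 = -4 and q'(0) = C1 - 2*C2 = 2. Solving gives C1 = -2/3, C2 = -4/3.

q = -2 - 4*exp(-2*t)/3 - 2*exp(t)/3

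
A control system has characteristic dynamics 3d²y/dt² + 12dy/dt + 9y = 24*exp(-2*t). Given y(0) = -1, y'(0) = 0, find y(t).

y = -8*exp(-2*t) + 5*exp(-t)/2 + 9*exp(-3*t)/2

Divide through by 3: y'' + 4y' + 3y = 8*exp(-2*t).
Characteristic equation r² + 4r + 3 = 0 factors as (r + 3)(r + 1) = 0, so r = -3, -1.
Hence y_h = C1*exp(-3*t) + C2*exp(-t).
Try y_p = A*exp(-2*t). Substituting into the equation and dividing by exp(-2*t) gives A = -8, so y_p = -8*exp(-2*t).
General solution: y = -8*exp(-2*t) + C1*exp(-3*t) + C2*exp(-t).
Apply the initial conditions: y(0) = -8 + C1 + C2 = -1 and y'(0) = 16 - C2 - 3*C1 = 0. Solving gives C1 = 9/2, C2 = 5/2.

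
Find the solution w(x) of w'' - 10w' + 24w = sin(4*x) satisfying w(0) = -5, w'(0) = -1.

Characteristic equation r² - 10r + 24 = 0 factors as (r - 4)(r - 6) = 0, so r = 4, 6.
Hence w_h = C1*exp(4*x) + C2*exp(6*x).
Try w_p = A*cos(4*x) + B*sin(4*x). Substituting and equating the coefficients of cos(4x) and sin(4x) gives A = 5/208, B = 1/208, so w_p = sin(4*x)/208 + 5*cos(4*x)/208.
General solution: w = sin(4*x)/208 + 5*cos(4*x)/208 + C1*exp(4*x) + C2*exp(6*x).
Apply the initial conditions: w(0) = 5/208 + C1 + C2 = -5 and w'(0) = 1/52 + 4*C1 + 6*C2 = -1. Solving gives C1 = -233/16, C2 = 124/13.

w = -233*exp(4*x)/16 + sin(4*x)/208 + 5*cos(4*x)/208 + 124*exp(6*x)/13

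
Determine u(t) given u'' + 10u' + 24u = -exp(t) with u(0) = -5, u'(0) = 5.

Characteristic equation r² + 10r + 24 = 0 factors as (r + 6)(r + 4) = 0, so r = -6, -4.
Hence u_h = C1*exp(-6*t) + C2*exp(-4*t).
Try u_p = A*exp(t). Substituting into the equation and dividing by exp(t) gives A = -1/35, so u_p = -exp(t)/35.
General solution: u = -exp(t)/35 + C1*exp(-6*t) + C2*exp(-4*t).
Apply the initial conditions: u(0) = -1/35 + C1 + C2 = -5 and u'(0) = -1/35 - 6*C1 - 4*C2 = 5. Solving gives C1 = 52/7, C2 = -62/5.

u = -62*exp(-4*t)/5 - exp(t)/35 + 52*exp(-6*t)/7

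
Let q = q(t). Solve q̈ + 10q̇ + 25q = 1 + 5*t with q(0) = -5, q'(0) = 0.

q = -1/25 - 124*exp(-5*t)/25 + t/5 - 25*t*exp(-5*t)

Characteristic equation r² + 10r + 25 = 0 has discriminant (10)² - 4·(25) = 0, so r = -5 is a repeated root.
Hence q_h = (C1 + C2*t)*exp(-5*t).
For the particular solution try q_p = A0 + A1*t. Substituting and matching coefficients of each power of t gives A0 = -1/25, A1 = 1/5, so q_p = -1/25 + t/5.
General solution: q = -1/25 + t/5 + C1*exp(-5*t) + C2*t*exp(-5*t).
Apply the initial conditions: q(0) = -1/25 + C1 = -5 and q'(0) = 1/5 + C2 - 5*C1 = 0. Solving gives C1 = -124/25, C2 = -25.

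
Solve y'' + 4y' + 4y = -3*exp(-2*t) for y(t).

Characteristic equation r² + 4r + 4 = 0 has discriminant (4)² - 4·(4) = 0, so r = -2 is a repeated root.
Hence y_h = (C1 + C2*t)*exp(-2*t).
Since exp(-2*t) solves the homogeneous equation (r = -2 is a root of multiplicity 2), multiply the trial by t^2. Try y_p = A*t^2*exp(-2*t). Substituting into the equation and dividing by exp(-2*t) gives A = -3/2, so y_p = -3*t^2*exp(-2*t)/2.

y = C1*exp(-2*t) - 3*t**2*exp(-2*t)/2 + C2*t*exp(-2*t)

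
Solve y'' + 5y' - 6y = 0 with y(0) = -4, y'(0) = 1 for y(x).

Characteristic equation r² + 5r - 6 = 0 factors as (r + 6)(r - 1) = 0, so r = -6, 1.
Hence y_h = C1*exp(-6*x) + C2*exp(x).
Apply the initial conditions: y(0) = C1 + C2 = -4 and y'(0) = C2 - 6*C1 = 1. Solving gives C1 = -5/7, C2 = -23/7.

y = -23*exp(x)/7 - 5*exp(-6*x)/7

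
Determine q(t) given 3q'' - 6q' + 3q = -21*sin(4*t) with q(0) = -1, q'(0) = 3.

Divide through by 3: q'' - 2q' + q = -7*sin(4*t).
Characteristic equation r² - 2r + 1 = 0 has discriminant (-2)² - 4·(1) = 0, so r = 1 is a repeated root.
Hence q_h = (C1 + C2*t)*exp(t).
Try q_p = A*cos(4*t) + B*sin(4*t). Substituting and equating the coefficients of cos(4t) and sin(4t) gives A = -56/289, B = 105/289, so q_p = -56*cos(4*t)/289 + 105*sin(4*t)/289.
General solution: q = -56*cos(4*t)/289 + 105*sin(4*t)/289 + C1*exp(t) + C2*t*exp(t).
Apply the initial conditions: q(0) = -56/289 + C1 = -1 and q'(0) = 420/289 + C1 + C2 = 3. Solving gives C1 = -233/289, C2 = 40/17.

q = -233*exp(t)/289 - 56*cos(4*t)/289 + 105*sin(4*t)/289 + 40*t*exp(t)/17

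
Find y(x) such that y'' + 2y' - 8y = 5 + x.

Characteristic equation r² + 2r - 8 = 0 factors as (r - 2)(r + 4) = 0, so r = 2, -4.
Hence y_h = C1*exp(2*x) + C2*exp(-4*x).
For the particular solution try y_p = A0 + A1*x. Substituting and matching coefficients of each power of x gives A0 = -21/32, A1 = -1/8, so y_p = -21/32 - x/8.

y = -21/32 - x/8 + C1*exp(2*x) + C2*exp(-4*x)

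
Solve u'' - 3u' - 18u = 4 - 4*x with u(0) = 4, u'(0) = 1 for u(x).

u = -7/27 + 2*x/9 + 122*exp(6*x)/81 + 223*exp(-3*x)/81

Characteristic equation r² - 3r - 18 = 0 factors as (r + 3)(r - 6) = 0, so r = -3, 6.
Hence u_h = C1*exp(-3*x) + C2*exp(6*x).
For the particular solution try u_p = A0 + A1*x. Substituting and matching coefficients of each power of x gives A0 = -7/27, A1 = 2/9, so u_p = -7/27 + 2*x/9.
General solution: u = -7/27 + 2*x/9 + C1*exp(-3*x) + C2*exp(6*x).
Apply the initial conditions: u(0) = -7/27 + C1 + C2 = 4 and u'(0) = 2/9 - 3*C1 + 6*C2 = 1. Solving gives C1 = 223/81, C2 = 122/81.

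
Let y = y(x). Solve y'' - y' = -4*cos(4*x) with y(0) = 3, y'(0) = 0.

y = 3 - 4*exp(x)/17 + sin(4*x)/17 + 4*cos(4*x)/17

Characteristic equation r² - r = 0 factors as (r - 1)r = 0, so r = 1, 0.
Hence y_h = C1*exp(x) + C2.
Try y_p = A*cos(4*x) + B*sin(4*x). Substituting and equating the coefficients of cos(4x) and sin(4x) gives A = 4/17, B = 1/17, so y_p = sin(4*x)/17 + 4*cos(4*x)/17.
General solution: y = C2 + sin(4*x)/17 + 4*cos(4*x)/17 + C1*exp(x).
Apply the initial conditions: y(0) = 4/17 + C1 + C2 = 3 and y'(0) = 4/17 + C1 = 0. Solving gives C1 = -4/17, C2 = 3.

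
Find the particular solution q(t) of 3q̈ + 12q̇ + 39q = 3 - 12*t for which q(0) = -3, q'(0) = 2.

q = 29/169 - 4*t/13 - 682*exp(-2*t)*sin(3*t)/507 - 536*cos(3*t)*exp(-2*t)/169

Divide through by 3: q'' + 4q' + 13q = 1 - 4*t.
Characteristic equation r² + 4r + 13 = 0 has discriminant (4)² - 4·(13) = -36 < 0, so r = -2 ± 3i.
Hence q_h = C1*cos(3*t)*exp(-2*t) + C2*exp(-2*t)*sin(3*t).
For the particular solution try q_p = A0 + A1*t. Substituting and matching coefficients of each power of t gives A0 = 29/169, A1 = -4/13, so q_p = 29/169 - 4*t/13.
General solution: q = 29/169 - 4*t/13 + C1*cos(3*t)*exp(-2*t) + C2*exp(-2*t)*sin(3*t).
Apply the initial conditions: q(0) = 29/169 + C1 = -3 and q'(0) = -4/13 - 2*C1 + 3*C2 = 2. Solving gives C1 = -536/169, C2 = -682/507.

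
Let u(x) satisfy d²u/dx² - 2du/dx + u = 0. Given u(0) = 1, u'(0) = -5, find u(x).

u = -6*x*exp(x) + exp(x)

Characteristic equation r² - 2r + 1 = 0 has discriminant (-2)² - 4·(1) = 0, so r = 1 is a repeated root.
Hence u_h = (C1 + C2*x)*exp(x).
Apply the initial conditions: u(0) = C1 = 1 and u'(0) = C1 + C2 = -5. Solving gives C1 = 1, C2 = -6.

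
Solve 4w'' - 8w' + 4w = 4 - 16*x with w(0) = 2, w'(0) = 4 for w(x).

Divide through by 4: w'' - 2w' + w = 1 - 4*x.
Characteristic equation r² - 2r + 1 = 0 has discriminant (-2)² - 4·(1) = 0, so r = 1 is a repeated root.
Hence w_h = (C1 + C2*x)*exp(x).
For the particular solution try w_p = A0 + A1*x. Substituting and matching coefficients of each power of x gives A0 = -7, A1 = -4, so w_p = -7 - 4*x.
General solution: w = -7 - 4*x + C1*exp(x) + C2*x*exp(x).
Apply the initial conditions: w(0) = -7 + C1 = 2 and w'(0) = -4 + C1 + C2 = 4. Solving gives C1 = 9, C2 = -1.

w = -7 - 4*x + 9*exp(x) - x*exp(x)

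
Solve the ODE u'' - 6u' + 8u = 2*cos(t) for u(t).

u = -12*sin(t)/85 + 14*cos(t)/85 + C1*exp(2*t) + C2*exp(4*t)

Characteristic equation r² - 6r + 8 = 0 factors as (r - 2)(r - 4) = 0, so r = 2, 4.
Hence u_h = C1*exp(2*t) + C2*exp(4*t).
Try u_p = A*cos(t) + B*sin(t). Substituting and equating the coefficients of cos(t) and sin(t) gives A = 14/85, B = -12/85, so u_p = -12*sin(t)/85 + 14*cos(t)/85.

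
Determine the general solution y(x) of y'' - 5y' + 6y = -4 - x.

Characteristic equation r² - 5r + 6 = 0 factors as (r - 2)(r - 3) = 0, so r = 2, 3.
Hence y_h = C1*exp(2*x) + C2*exp(3*x).
For the particular solution try y_p = A0 + A1*x. Substituting and matching coefficients of each power of x gives A0 = -29/36, A1 = -1/6, so y_p = -29/36 - x/6.

y = -29/36 - x/6 + C1*exp(2*x) + C2*exp(3*x)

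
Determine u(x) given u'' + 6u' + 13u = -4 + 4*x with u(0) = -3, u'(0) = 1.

Characteristic equation r² + 6r + 13 = 0 has discriminant (6)² - 4·(13) = -16 < 0, so r = -3 ± 2i.
Hence u_h = C1*cos(2*x)*exp(-3*x) + C2*exp(-3*x)*sin(2*x).
For the particular solution try u_p = A0 + A1*x. Substituting and matching coefficients of each power of x gives A0 = -76/169, A1 = 4/13, so u_p = -76/169 + 4*x/13.
General solution: u = -76/169 + 4*x/13 + C1*cos(2*x)*exp(-3*x) + C2*exp(-3*x)*sin(2*x).
Apply the initial conditions: u(0) = -76/169 + C1 = -3 and u'(0) = 4/13 - 3*C1 + 2*C2 = 1. Solving gives C1 = -431/169, C2 = -588/169.

u = -76/169 + 4*x/13 - 588*exp(-3*x)*sin(2*x)/169 - 431*cos(2*x)*exp(-3*x)/169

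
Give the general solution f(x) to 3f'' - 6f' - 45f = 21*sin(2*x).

Divide through by 3: f'' - 2f' - 15f = 7*sin(2*x).
Characteristic equation r² - 2r - 15 = 0 factors as (r - 5)(r + 3) = 0, so r = 5, -3.
Hence f_h = C1*exp(5*x) + C2*exp(-3*x).
Try f_p = A*cos(2*x) + B*sin(2*x). Substituting and equating the coefficients of cos(2x) and sin(2x) gives A = 28/377, B = -133/377, so f_p = -133*sin(2*x)/377 + 28*cos(2*x)/377.

f = -133*sin(2*x)/377 + 28*cos(2*x)/377 + C1*exp(5*x) + C2*exp(-3*x)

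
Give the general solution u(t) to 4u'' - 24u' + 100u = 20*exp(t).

Divide through by 4: u'' - 6u' + 25u = 5*exp(t).
Characteristic equation r² - 6r + 25 = 0 has discriminant (-6)² - 4·(25) = -64 < 0, so r = 3 ± 4i.
Hence u_h = C1*cos(4*t)*exp(3*t) + C2*exp(3*t)*sin(4*t).
Try u_p = A*exp(t). Substituting into the equation and dividing by exp(t) gives A = 1/4, so u_p = exp(t)/4.

u = exp(t)/4 + C1*cos(4*t)*exp(3*t) + C2*exp(3*t)*sin(4*t)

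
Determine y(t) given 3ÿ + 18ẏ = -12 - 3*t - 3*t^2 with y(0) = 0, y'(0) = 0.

Divide through by 3: y'' + 6y' = -4 - t - t^2.
Characteristic equation r² + 6r = 0 factors as (r + 6)r = 0, so r = -6, 0.
Hence y_h = C1*exp(-6*t) + C2.
Since 0 is a characteristic root (multiplicity 1), multiply the polynomial trial by t: try y_p = t*(A0 + A1*t + A2*t^2). Substituting and matching coefficients of each power of t gives A0 = -35/54, A1 = -1/18, A2 = -1/18, so y_p = -35*t/54 - t^2/18 - t^3/18.
General solution: y = C2 - 35*t/54 - t^2/18 - t^3/18 + C1*exp(-6*t).
Apply the initial conditions: y(0) = C1 + C2 = 0 and y'(0) = -35/54 - 6*C1 = 0. Solving gives C1 = -35/324, C2 = 35/324.

y = 35/324 - 35*t/54 - 35*exp(-6*t)/324 - t**2/18 - t**3/18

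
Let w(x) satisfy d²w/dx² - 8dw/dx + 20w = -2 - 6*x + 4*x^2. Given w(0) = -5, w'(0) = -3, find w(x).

Characteristic equation r² - 8r + 20 = 0 has discriminant (-8)² - 4·(20) = -16 < 0, so r = 4 ± 2i.
Hence w_h = C1*cos(2*x)*exp(4*x) + C2*exp(4*x)*sin(2*x).
For the particular solution try w_p = A0 + A1*x + A2*x^2. Substituting and matching coefficients of each power of x gives A0 = -22/125, A1 = -7/50, A2 = 1/5, so w_p = -22/125 - 7*x/50 + x^2/5.
General solution: w = -22/125 - 7*x/50 + x^2/5 + C1*cos(2*x)*exp(4*x) + C2*exp(4*x)*sin(2*x).
Apply the initial conditions: w(0) = -22/125 + C1 = -5 and w'(0) = -7/50 + 2*C2 + 4*C1 = -3. Solving gives C1 = -603/125, C2 = 4109/500.

w = -22/125 - 7*x/50 + x**2/5 - 603*cos(2*x)*exp(4*x)/125 + 4109*exp(4*x)*sin(2*x)/500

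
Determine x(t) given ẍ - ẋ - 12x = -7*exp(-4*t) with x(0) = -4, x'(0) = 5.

Characteristic equation r² - r - 12 = 0 factors as (r - 4)(r + 3) = 0, so r = 4, -3.
Hence x_h = C1*exp(4*t) + C2*exp(-3*t).
Try x_p = A*exp(-4*t). Substituting into the equation and dividing by exp(-4*t) gives A = -7/8, so x_p = -7*exp(-4*t)/8.
General solution: x = -7*exp(-4*t)/8 + C1*exp(4*t) + C2*exp(-3*t).
Apply the initial conditions: x(0) = -7/8 + C1 + C2 = -4 and x'(0) = 7/2 - 3*C2 + 4*C1 = 5. Solving gives C1 = -9/8, C2 = -2.

x = -2*exp(-3*t) - 9*exp(4*t)/8 - 7*exp(-4*t)/8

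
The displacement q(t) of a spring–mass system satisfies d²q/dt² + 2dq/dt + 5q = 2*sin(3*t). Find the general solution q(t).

q = -3*cos(3*t)/13 - 2*sin(3*t)/13 + C1*cos(2*t)*exp(-t) + C2*exp(-t)*sin(2*t)

Characteristic equation r² + 2r + 5 = 0 has discriminant (2)² - 4·(5) = -16 < 0, so r = -1 ± 2i.
Hence q_h = C1*cos(2*t)*exp(-t) + C2*exp(-t)*sin(2*t).
Try q_p = A*cos(3*t) + B*sin(3*t). Substituting and equating the coefficients of cos(3t) and sin(3t) gives A = -3/13, B = -2/13, so q_p = -3*cos(3*t)/13 - 2*sin(3*t)/13.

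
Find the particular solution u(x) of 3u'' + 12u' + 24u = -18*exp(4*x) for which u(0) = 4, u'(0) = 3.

Divide through by 3: u'' + 4u' + 8u = -6*exp(4*x).
Characteristic equation r² + 4r + 8 = 0 has discriminant (4)² - 4·(8) = -16 < 0, so r = -2 ± 2i.
Hence u_h = C1*cos(2*x)*exp(-2*x) + C2*exp(-2*x)*sin(2*x).
Try u_p = A*exp(4*x). Substituting into the equation and dividing by exp(4*x) gives A = -3/20, so u_p = -3*exp(4*x)/20.
General solution: u = -3*exp(4*x)/20 + C1*cos(2*x)*exp(-2*x) + C2*exp(-2*x)*sin(2*x).
Apply the initial conditions: u(0) = -3/20 + C1 = 4 and u'(0) = -3/5 - 2*C1 + 2*C2 = 3. Solving gives C1 = 83/20, C2 = 119/20.

u = -3*exp(4*x)/20 + 83*cos(2*x)*exp(-2*x)/20 + 119*exp(-2*x)*sin(2*x)/20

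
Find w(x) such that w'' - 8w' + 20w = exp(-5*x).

Characteristic equation r² - 8r + 20 = 0 has discriminant (-8)² - 4·(20) = -16 < 0, so r = 4 ± 2i.
Hence w_h = C1*cos(2*x)*exp(4*x) + C2*exp(4*x)*sin(2*x).
Try w_p = A*exp(-5*x). Substituting into the equation and dividing by exp(-5*x) gives A = 1/85, so w_p = exp(-5*x)/85.

w = exp(-5*x)/85 + C1*cos(2*x)*exp(4*x) + C2*exp(4*x)*sin(2*x)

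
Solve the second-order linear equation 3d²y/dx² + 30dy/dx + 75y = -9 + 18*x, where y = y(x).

y = -27/125 + 6*x/25 + C1*exp(-5*x) + C2*x*exp(-5*x)

Divide through by 3: y'' + 10y' + 25y = -3 + 6*x.
Characteristic equation r² + 10r + 25 = 0 has discriminant (10)² - 4·(25) = 0, so r = -5 is a repeated root.
Hence y_h = (C1 + C2*x)*exp(-5*x).
For the particular solution try y_p = A0 + A1*x. Substituting and matching coefficients of each power of x gives A0 = -27/125, A1 = 6/25, so y_p = -27/125 + 6*x/25.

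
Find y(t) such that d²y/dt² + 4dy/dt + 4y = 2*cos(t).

Characteristic equation r² + 4r + 4 = 0 has discriminant (4)² - 4·(4) = 0, so r = -2 is a repeated root.
Hence y_h = (C1 + C2*t)*exp(-2*t).
Try y_p = A*cos(t) + B*sin(t). Substituting and equating the coefficients of cos(t) and sin(t) gives A = 6/25, B = 8/25, so y_p = 6*cos(t)/25 + 8*sin(t)/25.

y = 6*cos(t)/25 + 8*sin(t)/25 + C1*exp(-2*t) + C2*t*exp(-2*t)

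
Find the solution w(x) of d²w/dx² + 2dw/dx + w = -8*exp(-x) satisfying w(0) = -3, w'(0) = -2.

w = -3*exp(-x) - 5*x*exp(-x) - 4*x**2*exp(-x)

Characteristic equation r² + 2r + 1 = 0 has discriminant (2)² - 4·(1) = 0, so r = -1 is a repeated root.
Hence w_h = (C1 + C2*x)*exp(-x).
Since exp(-x) solves the homogeneous equation (r = -1 is a root of multiplicity 2), multiply the trial by x^2. Try w_p = A*x^2*exp(-x). Substituting into the equation and dividing by exp(-x) gives A = -4, so w_p = -4*x^2*exp(-x).
General solution: w = C1*exp(-x) - 4*x^2*exp(-x) + C2*x*exp(-x).
Apply the initial conditions: w(0) = C1 = -3 and w'(0) = C2 - C1 = -2. Solving gives C1 = -3, C2 = -5.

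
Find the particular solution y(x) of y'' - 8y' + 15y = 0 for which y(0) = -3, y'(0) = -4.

y = -11*exp(3*x)/2 + 5*exp(5*x)/2

Characteristic equation r² - 8r + 15 = 0 factors as (r - 3)(r - 5) = 0, so r = 3, 5.
Hence y_h = C1*exp(3*x) + C2*exp(5*x).
Apply the initial conditions: y(0) = C1 + C2 = -3 and y'(0) = 3*C1 + 5*C2 = -4. Solving gives C1 = -11/2, C2 = 5/2.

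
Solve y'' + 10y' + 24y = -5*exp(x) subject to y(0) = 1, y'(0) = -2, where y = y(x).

Characteristic equation r² + 10r + 24 = 0 factors as (r + 4)(r + 6) = 0, so r = -4, -6.
Hence y_h = C1*exp(-4*x) + C2*exp(-6*x).
Try y_p = A*exp(x). Substituting into the equation and dividing by exp(x) gives A = -1/7, so y_p = -exp(x)/7.
General solution: y = -exp(x)/7 + C1*exp(-4*x) + C2*exp(-6*x).
Apply the initial conditions: y(0) = -1/7 + C1 + C2 = 1 and y'(0) = -1/7 - 6*C2 - 4*C1 = -2. Solving gives C1 = 5/2, C2 = -19/14.

y = -19*exp(-6*x)/14 - exp(x)/7 + 5*exp(-4*x)/2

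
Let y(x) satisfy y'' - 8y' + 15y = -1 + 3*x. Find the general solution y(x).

Characteristic equation r² - 8r + 15 = 0 factors as (r - 3)(r - 5) = 0, so r = 3, 5.
Hence y_h = C1*exp(3*x) + C2*exp(5*x).
For the particular solution try y_p = A0 + A1*x. Substituting and matching coefficients of each power of x gives A0 = 1/25, A1 = 1/5, so y_p = 1/25 + x/5.

y = 1/25 + x/5 + C1*exp(3*x) + C2*exp(5*x)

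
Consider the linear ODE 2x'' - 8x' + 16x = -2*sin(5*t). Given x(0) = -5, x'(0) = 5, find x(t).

Divide through by 2: x'' - 4x' + 8x = -sin(5*t).
Characteristic equation r² - 4r + 8 = 0 has discriminant (-4)² - 4·(8) = -16 < 0, so r = 2 ± 2i.
Hence x_h = C1*cos(2*t)*exp(2*t) + C2*exp(2*t)*sin(2*t).
Try x_p = A*cos(5*t) + B*sin(5*t). Substituting and equating the coefficients of cos(5t) and sin(5t) gives A = -20/689, B = 17/689, so x_p = -20*cos(5*t)/689 + 17*sin(5*t)/689.
General solution: x = -20*cos(5*t)/689 + 17*sin(5*t)/689 + C1*cos(2*t)*exp(2*t) + C2*exp(2*t)*sin(2*t).
Apply the initial conditions: x(0) = -20/689 + C1 = -5 and x'(0) = 85/689 + 2*C1 + 2*C2 = 5. Solving gives C1 = -3425/689, C2 = 5105/689.

x = -20*cos(5*t)/689 + 17*sin(5*t)/689 - 3425*cos(2*t)*exp(2*t)/689 + 5105*exp(2*t)*sin(2*t)/689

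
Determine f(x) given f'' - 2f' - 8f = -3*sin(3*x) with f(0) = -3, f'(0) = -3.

f = -39*exp(4*x)/25 - 18*exp(-2*x)/13 - 18*cos(3*x)/325 + 51*sin(3*x)/325

Characteristic equation r² - 2r - 8 = 0 factors as (r - 4)(r + 2) = 0, so r = 4, -2.
Hence f_h = C1*exp(4*x) + C2*exp(-2*x).
Try f_p = A*cos(3*x) + B*sin(3*x). Substituting and equating the coefficients of cos(3x) and sin(3x) gives A = -18/325, B = 51/325, so f_p = -18*cos(3*x)/325 + 51*sin(3*x)/325.
General solution: f = -18*cos(3*x)/325 + 51*sin(3*x)/325 + C1*exp(4*x) + C2*exp(-2*x).
Apply the initial conditions: f(0) = -18/325 + C1 + C2 = -3 and f'(0) = 153/325 - 2*C2 + 4*C1 = -3. Solving gives C1 = -39/25, C2 = -18/13.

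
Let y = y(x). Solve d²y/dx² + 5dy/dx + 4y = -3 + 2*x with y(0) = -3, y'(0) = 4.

y = -11/8 + x/2 - exp(-x) - 5*exp(-4*x)/8

Characteristic equation r² + 5r + 4 = 0 factors as (r + 4)(r + 1) = 0, so r = -4, -1.
Hence y_h = C1*exp(-4*x) + C2*exp(-x).
For the particular solution try y_p = A0 + A1*x. Substituting and matching coefficients of each power of x gives A0 = -11/8, A1 = 1/2, so y_p = -11/8 + x/2.
General solution: y = -11/8 + x/2 + C1*exp(-4*x) + C2*exp(-x).
Apply the initial conditions: y(0) = -11/8 + C1 + C2 = -3 and y'(0) = 1/2 - C2 - 4*C1 = 4. Solving gives C1 = -5/8, C2 = -1.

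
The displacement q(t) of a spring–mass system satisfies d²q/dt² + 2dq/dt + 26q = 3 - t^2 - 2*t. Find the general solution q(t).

Characteristic equation r² + 2r + 26 = 0 has discriminant (2)² - 4·(26) = -100 < 0, so r = -1 ± 5i.
Hence q_h = C1*cos(5*t)*exp(-t) + C2*exp(-t)*sin(5*t).
For the particular solution try q_p = A0 + A1*t + A2*t^2. Substituting and matching coefficients of each power of t gives A0 = 272/2197, A1 = -12/169, A2 = -1/26, so q_p = 272/2197 - 12*t/169 - t^2/26.

q = 272/2197 - 12*t/169 - t**2/26 + C1*cos(5*t)*exp(-t) + C2*exp(-t)*sin(5*t)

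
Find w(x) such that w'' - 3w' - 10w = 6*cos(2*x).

Characteristic equation r² - 3r - 10 = 0 factors as (r + 2)(r - 5) = 0, so r = -2, 5.
Hence w_h = C1*exp(-2*x) + C2*exp(5*x).
Try w_p = A*cos(2*x) + B*sin(2*x). Substituting and equating the coefficients of cos(2x) and sin(2x) gives A = -21/58, B = -9/58, so w_p = -21*cos(2*x)/58 - 9*sin(2*x)/58.

w = -21*cos(2*x)/58 - 9*sin(2*x)/58 + C1*exp(-2*x) + C2*exp(5*x)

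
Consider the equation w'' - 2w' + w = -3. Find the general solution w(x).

w = -3 + C1*exp(x) + C2*x*exp(x)

Characteristic equation r² - 2r + 1 = 0 has discriminant (-2)² - 4·(1) = 0, so r = 1 is a repeated root.
Hence w_h = (C1 + C2*x)*exp(x).
For the particular solution try w_p = A0. Substituting and matching coefficients of each power of x gives A0 = -3, so w_p = -3.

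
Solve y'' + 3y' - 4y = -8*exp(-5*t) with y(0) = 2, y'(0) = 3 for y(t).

y = -4*exp(-5*t)/3 + 7*exp(-4*t)/5 + 29*exp(t)/15

Characteristic equation r² + 3r - 4 = 0 factors as (r + 4)(r - 1) = 0, so r = -4, 1.
Hence y_h = C1*exp(-4*t) + C2*exp(t).
Try y_p = A*exp(-5*t). Substituting into the equation and dividing by exp(-5*t) gives A = -4/3, so y_p = -4*exp(-5*t)/3.
General solution: y = -4*exp(-5*t)/3 + C1*exp(-4*t) + C2*exp(t).
Apply the initial conditions: y(0) = -4/3 + C1 + C2 = 2 and y'(0) = 20/3 + C2 - 4*C1 = 3. Solving gives C1 = 7/5, C2 = 29/15.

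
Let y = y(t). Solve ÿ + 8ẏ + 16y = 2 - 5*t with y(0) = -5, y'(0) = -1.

y = 9/32 - 169*exp(-4*t)/32 - 5*t/16 - 349*t*exp(-4*t)/16

Characteristic equation r² + 8r + 16 = 0 has discriminant (8)² - 4·(16) = 0, so r = -4 is a repeated root.
Hence y_h = (C1 + C2*t)*exp(-4*t).
For the particular solution try y_p = A0 + A1*t. Substituting and matching coefficients of each power of t gives A0 = 9/32, A1 = -5/16, so y_p = 9/32 - 5*t/16.
General solution: y = 9/32 - 5*t/16 + C1*exp(-4*t) + C2*t*exp(-4*t).
Apply the initial conditions: y(0) = 9/32 + C1 = -5 and y'(0) = -5/16 + C2 - 4*C1 = -1. Solving gives C1 = -169/32, C2 = -349/16.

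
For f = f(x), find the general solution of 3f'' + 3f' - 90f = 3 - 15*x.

f = -1/36 + x/6 + C1*exp(5*x) + C2*exp(-6*x)

Divide through by 3: f'' + f' - 30f = 1 - 5*x.
Characteristic equation r² + r - 30 = 0 factors as (r - 5)(r + 6) = 0, so r = 5, -6.
Hence f_h = C1*exp(5*x) + C2*exp(-6*x).
For the particular solution try f_p = A0 + A1*x. Substituting and matching coefficients of each power of x gives A0 = -1/36, A1 = 1/6, so f_p = -1/36 + x/6.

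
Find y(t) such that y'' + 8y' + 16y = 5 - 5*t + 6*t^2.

y = 39/64 - 11*t/16 + 3*t**2/8 + C1*exp(-4*t) + C2*t*exp(-4*t)

Characteristic equation r² + 8r + 16 = 0 has discriminant (8)² - 4·(16) = 0, so r = -4 is a repeated root.
Hence y_h = (C1 + C2*t)*exp(-4*t).
For the particular solution try y_p = A0 + A1*t + A2*t^2. Substituting and matching coefficients of each power of t gives A0 = 39/64, A1 = -11/16, A2 = 3/8, so y_p = 39/64 - 11*t/16 + 3*t^2/8.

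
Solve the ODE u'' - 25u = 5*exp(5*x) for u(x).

u = C1*exp(5*x) + C2*exp(-5*x) + x*exp(5*x)/2

Characteristic equation r² - 25 = 0 factors as (r - 5)(r + 5) = 0, so r = 5, -5.
Hence u_h = C1*exp(5*x) + C2*exp(-5*x).
Since exp(5*x) solves the homogeneous equation (r = 5 is a root of multiplicity 1), multiply the trial by x. Try u_p = A*x*exp(5*x). Substituting into the equation and dividing by exp(5*x) gives A = 1/2, so u_p = x*exp(5*x)/2.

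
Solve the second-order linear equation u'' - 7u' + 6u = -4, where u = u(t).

Characteristic equation r² - 7r + 6 = 0 factors as (r - 6)(r - 1) = 0, so r = 6, 1.
Hence u_h = C1*exp(6*t) + C2*exp(t).
For the particular solution try u_p = A0. Substituting and matching coefficients of each power of t gives A0 = -2/3, so u_p = -2/3.

u = -2/3 + C1*exp(6*t) + C2*exp(t)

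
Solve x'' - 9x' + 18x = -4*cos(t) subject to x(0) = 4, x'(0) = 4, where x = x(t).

Characteristic equation r² - 9r + 18 = 0 factors as (r - 6)(r - 3) = 0, so r = 6, 3.
Hence x_h = C1*exp(6*t) + C2*exp(3*t).
Try x_p = A*cos(t) + B*sin(t). Substituting and equating the coefficients of cos(t) and sin(t) gives A = -34/185, B = 18/185, so x_p = -34*cos(t)/185 + 18*sin(t)/185.
General solution: x = -34*cos(t)/185 + 18*sin(t)/185 + C1*exp(6*t) + C2*exp(3*t).
Apply the initial conditions: x(0) = -34/185 + C1 + C2 = 4 and x'(0) = 18/185 + 3*C2 + 6*C1 = 4. Solving gives C1 = -320/111, C2 = 106/15.

x = -320*exp(6*t)/111 - 34*cos(t)/185 + 18*sin(t)/185 + 106*exp(3*t)/15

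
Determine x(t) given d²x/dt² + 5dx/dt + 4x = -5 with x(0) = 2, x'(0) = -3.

Characteristic equation r² + 5r + 4 = 0 factors as (r + 1)(r + 4) = 0, so r = -1, -4.
Hence x_h = C1*exp(-t) + C2*exp(-4*t).
For the particular solution try x_p = A0. Substituting and matching coefficients of each power of t gives A0 = -5/4, so x_p = -5/4.
General solution: x = -5/4 + C1*exp(-t) + C2*exp(-4*t).
Apply the initial conditions: x(0) = -5/4 + C1 + C2 = 2 and x'(0) = -C1 - 4*C2 = -3. Solving gives C1 = 10/3, C2 = -1/12.

x = -5/4 - exp(-4*t)/12 + 10*exp(-t)/3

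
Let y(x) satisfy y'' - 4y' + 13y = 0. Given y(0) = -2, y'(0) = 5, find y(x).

Characteristic equation r² - 4r + 13 = 0 has discriminant (-4)² - 4·(13) = -36 < 0, so r = 2 ± 3i.
Hence y_h = C1*cos(3*x)*exp(2*x) + C2*exp(2*x)*sin(3*x).
Apply the initial conditions: y(0) = C1 = -2 and y'(0) = 2*C1 + 3*C2 = 5. Solving gives C1 = -2, C2 = 3.

y = -2*cos(3*x)*exp(2*x) + 3*exp(2*x)*sin(3*x)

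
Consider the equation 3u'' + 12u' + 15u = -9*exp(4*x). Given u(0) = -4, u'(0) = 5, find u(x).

Divide through by 3: u'' + 4u' + 5u = -3*exp(4*x).
Characteristic equation r² + 4r + 5 = 0 has discriminant (4)² - 4·(5) = -4 < 0, so r = -2 ± i.
Hence u_h = C1*cos(x)*exp(-2*x) + C2*exp(-2*x)*sin(x).
Try u_p = A*exp(4*x). Substituting into the equation and dividing by exp(4*x) gives A = -3/37, so u_p = -3*exp(4*x)/37.
General solution: u = -3*exp(4*x)/37 + C1*cos(x)*exp(-2*x) + C2*exp(-2*x)*sin(x).
Apply the initial conditions: u(0) = -3/37 + C1 = -4 and u'(0) = -12/37 + C2 - 2*C1 = 5. Solving gives C1 = -145/37, C2 = -93/37.

u = -3*exp(4*x)/37 - 145*cos(x)*exp(-2*x)/37 - 93*exp(-2*x)*sin(x)/37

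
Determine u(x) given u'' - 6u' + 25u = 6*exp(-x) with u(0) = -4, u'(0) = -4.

u = 3*exp(-x)/16 - 67*cos(4*x)*exp(3*x)/16 + 35*exp(3*x)*sin(4*x)/16

Characteristic equation r² - 6r + 25 = 0 has discriminant (-6)² - 4·(25) = -64 < 0, so r = 3 ± 4i.
Hence u_h = C1*cos(4*x)*exp(3*x) + C2*exp(3*x)*sin(4*x).
Try u_p = A*exp(-x). Substituting into the equation and dividing by exp(-x) gives A = 3/16, so u_p = 3*exp(-x)/16.
General solution: u = 3*exp(-x)/16 + C1*cos(4*x)*exp(3*x) + C2*exp(3*x)*sin(4*x).
Apply the initial conditions: u(0) = 3/16 + C1 = -4 and u'(0) = -3/16 + 3*C1 + 4*C2 = -4. Solving gives C1 = -67/16, C2 = 35/16.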